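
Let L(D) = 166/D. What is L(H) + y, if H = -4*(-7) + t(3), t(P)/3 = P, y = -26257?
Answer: -971343/37 ≈ -26253.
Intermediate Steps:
t(P) = 3*P
H = 37 (H = -4*(-7) + 3*3 = 28 + 9 = 37)
L(H) + y = 166/37 - 26257 = -971343/37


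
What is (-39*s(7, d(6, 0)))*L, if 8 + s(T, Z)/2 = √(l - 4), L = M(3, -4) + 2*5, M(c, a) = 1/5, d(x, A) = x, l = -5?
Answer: 31824/5 - 11934*I/5 ≈ 6364.8 - 2386.8*I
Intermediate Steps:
M(c, a) = ⅕
L = 51/5 (L = ⅕ + 2*5 = ⅕ + 10 = 51/5 ≈ 10.200)
s(T, Z) = -16 + 6*I (s(T, Z) = -16 + 2*√(-5 - 4) = -16 + 2*√(-9) = -16 + 2*(3*I) = -16 + 6*I)
(-39*s(7, d(6, 0)))*L = -39*(-16 + 6*I)*(51/5) = (624 - 234*I)*(51/5) = 31824/5 - 11934*I/5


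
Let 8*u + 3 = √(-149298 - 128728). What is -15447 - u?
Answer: -123573/8 - 7*I*√5674/8 ≈ -15447.0 - 65.91*I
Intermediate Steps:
u = -3/8 + 7*I*√5674/8 (u = -3/8 + √(-149298 - 128728)/8 = -3/8 + √(-278026)/8 = -3/8 + (7*I*√5674)/8 = -3/8 + 7*I*√5674/8 ≈ -0.375 + 65.91*I)
-15447 - u = -15447 - (-3/8 + 7*I*√5674/8) = -15447 + (3/8 - 7*I*√5674/8) = -123573/8 - 7*I*√5674/8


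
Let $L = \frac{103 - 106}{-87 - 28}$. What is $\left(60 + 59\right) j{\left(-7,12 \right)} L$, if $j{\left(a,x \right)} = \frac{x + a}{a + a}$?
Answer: $- \frac{51}{46} \approx -1.1087$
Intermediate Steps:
$j{\left(a,x \right)} = \frac{a + x}{2 a}$
$L = \frac{3}{115}$ ($L = - \frac{3}{-115} = \left(-3\right) \left(- \frac{1}{115}\right) = \frac{3}{115} \approx 0.026087$)
$\left(60 + 59\right) j{\left(-7,12 \right)} L = \left(60 + 59\right) \frac{-7 + 12}{2 \left(-7\right)} \frac{3}{115} = 119 \cdot \frac{1}{2} \left(- \frac{1}{7}\right) 5 \cdot \frac{3}{115} = 119 \left(- \frac{5}{14}\right) \frac{3}{115} = \left(- \frac{85}{2}\right) \frac{3}{115} = - \frac{51}{46}$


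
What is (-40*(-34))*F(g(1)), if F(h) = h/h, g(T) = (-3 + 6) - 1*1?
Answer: 1360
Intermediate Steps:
g(T) = 2 (g(T) = 3 - 1 = 2)
F(h) = 1
(-40*(-34))*F(g(1)) = -40*(-34)*1 = 1360*1 = 1360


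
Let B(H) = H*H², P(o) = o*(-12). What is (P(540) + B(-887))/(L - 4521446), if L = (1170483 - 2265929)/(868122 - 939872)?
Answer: 25036107165125/162206327527 ≈ 154.35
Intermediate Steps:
P(o) = -12*o
B(H) = H³
L = 547723/35875 (L = -1095446/(-71750) = -1095446*(-1/71750) = 547723/35875 ≈ 15.268)
(P(540) + B(-887))/(L - 4521446) = (-12*540 + (-887)³)/(547723/35875 - 4521446) = (-6480 - 697864103)/(-162206327527/35875) = -697870583*(-35875/162206327527) = 25036107165125/162206327527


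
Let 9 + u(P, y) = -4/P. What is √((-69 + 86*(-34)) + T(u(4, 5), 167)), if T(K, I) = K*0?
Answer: I*√2993 ≈ 54.708*I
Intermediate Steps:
u(P, y) = -9 - 4/P
T(K, I) = 0
√((-69 + 86*(-34)) + T(u(4, 5), 167)) = √((-69 + 86*(-34)) + 0) = √((-69 - 2924) + 0) = √(-2993 + 0) = √(-2993) = I*√2993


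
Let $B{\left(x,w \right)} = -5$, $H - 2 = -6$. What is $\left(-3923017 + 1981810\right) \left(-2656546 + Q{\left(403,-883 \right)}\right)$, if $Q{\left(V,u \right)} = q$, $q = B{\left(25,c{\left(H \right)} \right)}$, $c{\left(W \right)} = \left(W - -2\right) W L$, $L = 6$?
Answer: $5156915397057$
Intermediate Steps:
$H = -4$ ($H = 2 - 6 = -4$)
$c{\left(W \right)} = 6 W \left(2 + W\right)$ ($c{\left(W \right)} = \left(W - -2\right) W 6 = \left(W + 2\right) W 6 = \left(2 + W\right) W 6 = W \left(2 + W\right) 6 = 6 W \left(2 + W\right)$)
$q = -5$
$Q{\left(V,u \right)} = -5$
$\left(-3923017 + 1981810\right) \left(-2656546 + Q{\left(403,-883 \right)}\right) = \left(-3923017 + 1981810\right) \left(-2656546 - 5\right) = \left(-1941207\right) \left(-2656551\right) = 5156915397057$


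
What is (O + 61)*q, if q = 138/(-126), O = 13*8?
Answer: -1265/7 ≈ -180.71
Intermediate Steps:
O = 104
q = -23/21 (q = 138*(-1/126) = -23/21 ≈ -1.0952)
(O + 61)*q = (104 + 61)*(-23/21) = 165*(-23/21) = -1265/7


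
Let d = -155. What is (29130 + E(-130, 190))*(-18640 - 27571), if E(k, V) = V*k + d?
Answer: -197552025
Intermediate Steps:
E(k, V) = -155 + V*k (E(k, V) = V*k - 155 = -155 + V*k)
(29130 + E(-130, 190))*(-18640 - 27571) = (29130 + (-155 + 190*(-130)))*(-18640 - 27571) = (29130 + (-155 - 24700))*(-46211) = (29130 - 24855)*(-46211) = 4275*(-46211) = -197552025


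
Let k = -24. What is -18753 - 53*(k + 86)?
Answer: -22039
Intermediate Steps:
-18753 - 53*(k + 86) = -18753 - 53*(-24 + 86) = -18753 - 53*62 = -18753 - 1*3286 = -18753 - 3286 = -22039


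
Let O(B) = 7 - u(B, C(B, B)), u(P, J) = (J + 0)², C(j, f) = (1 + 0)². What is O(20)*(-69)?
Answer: -414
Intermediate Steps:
C(j, f) = 1 (C(j, f) = 1² = 1)
u(P, J) = J²
O(B) = 6 (O(B) = 7 - 1*1² = 7 - 1*1 = 7 - 1 = 6)
O(20)*(-69) = 6*(-69) = -414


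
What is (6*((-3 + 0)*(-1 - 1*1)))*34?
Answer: 1224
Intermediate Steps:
(6*((-3 + 0)*(-1 - 1*1)))*34 = (6*(-3*(-1 - 1)))*34 = (6*(-3*(-2)))*34 = (6*6)*34 = 36*34 = 1224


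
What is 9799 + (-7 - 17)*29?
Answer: 9103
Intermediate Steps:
9799 + (-7 - 17)*29 = 9799 - 24*29 = 9799 - 696 = 9103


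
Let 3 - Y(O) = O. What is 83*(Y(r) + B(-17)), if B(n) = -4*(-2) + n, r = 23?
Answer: -2407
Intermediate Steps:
B(n) = 8 + n
Y(O) = 3 - O
83*(Y(r) + B(-17)) = 83*((3 - 1*23) + (8 - 17)) = 83*((3 - 23) - 9) = 83*(-20 - 9) = 83*(-29) = -2407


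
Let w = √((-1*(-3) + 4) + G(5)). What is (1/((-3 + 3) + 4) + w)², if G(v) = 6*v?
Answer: 593/16 + √37/2 ≈ 40.104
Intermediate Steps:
w = √37 (w = √((-1*(-3) + 4) + 6*5) = √((3 + 4) + 30) = √(7 + 30) = √37 ≈ 6.0828)
(1/((-3 + 3) + 4) + w)² = (1/((-3 + 3) + 4) + √37)² = (1/(0 + 4) + √37)² = (1/4 + √37)² = (¼ + √37)²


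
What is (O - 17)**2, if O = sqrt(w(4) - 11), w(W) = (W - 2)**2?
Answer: (17 - I*sqrt(7))**2 ≈ 282.0 - 89.956*I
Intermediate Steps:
w(W) = (-2 + W)**2
O = I*sqrt(7) (O = sqrt((-2 + 4)**2 - 11) = sqrt(2**2 - 11) = sqrt(4 - 11) = sqrt(-7) = I*sqrt(7) ≈ 2.6458*I)
(O - 17)**2 = (I*sqrt(7) - 17)**2 = (-17 + I*sqrt(7))**2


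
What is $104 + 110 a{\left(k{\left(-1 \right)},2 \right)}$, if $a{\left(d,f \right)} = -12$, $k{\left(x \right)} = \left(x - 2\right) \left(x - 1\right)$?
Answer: $-1216$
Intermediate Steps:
$k{\left(x \right)} = \left(-1 + x\right) \left(-2 + x\right)$ ($k{\left(x \right)} = \left(-2 + x\right) \left(-1 + x\right) = \left(-1 + x\right) \left(-2 + x\right)$)
$104 + 110 a{\left(k{\left(-1 \right)},2 \right)} = 104 + 110 \left(-12\right) = 104 - 1320 = -1216$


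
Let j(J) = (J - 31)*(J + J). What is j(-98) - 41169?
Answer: -15885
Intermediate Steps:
j(J) = 2*J*(-31 + J) (j(J) = (-31 + J)*(2*J) = 2*J*(-31 + J))
j(-98) - 41169 = 2*(-98)*(-31 - 98) - 41169 = 2*(-98)*(-129) - 41169 = 25284 - 41169 = -15885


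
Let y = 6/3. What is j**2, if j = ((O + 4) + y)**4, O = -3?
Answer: 6561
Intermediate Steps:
y = 2 (y = 6*(1/3) = 2)
j = 81 (j = ((-3 + 4) + 2)**4 = (1 + 2)**4 = 3**4 = 81)
j**2 = 81**2 = 6561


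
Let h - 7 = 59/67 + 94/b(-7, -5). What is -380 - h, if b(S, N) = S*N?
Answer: -915878/2345 ≈ -390.57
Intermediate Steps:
b(S, N) = N*S
h = 24778/2345 (h = 7 + (59/67 + 94/((-5*(-7)))) = 7 + (59*(1/67) + 94/35) = 7 + (59/67 + 94*(1/35)) = 7 + (59/67 + 94/35) = 7 + 8363/2345 = 24778/2345 ≈ 10.566)
-380 - h = -380 - 1*24778/2345 = -380 - 24778/2345 = -915878/2345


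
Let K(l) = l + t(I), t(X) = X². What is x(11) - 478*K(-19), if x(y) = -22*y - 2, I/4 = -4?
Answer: -113530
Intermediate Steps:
I = -16 (I = 4*(-4) = -16)
x(y) = -2 - 22*y
K(l) = 256 + l (K(l) = l + (-16)² = l + 256 = 256 + l)
x(11) - 478*K(-19) = (-2 - 22*11) - 478*(256 - 19) = (-2 - 242) - 478*237 = -244 - 113286 = -113530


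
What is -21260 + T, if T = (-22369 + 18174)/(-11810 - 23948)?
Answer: -760210885/35758 ≈ -21260.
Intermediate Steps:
T = 4195/35758 (T = -4195/(-35758) = -4195*(-1/35758) = 4195/35758 ≈ 0.11732)
-21260 + T = -21260 + 4195/35758 = -760210885/35758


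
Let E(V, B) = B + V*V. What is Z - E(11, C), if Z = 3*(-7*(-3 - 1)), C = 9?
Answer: -46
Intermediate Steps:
E(V, B) = B + V²
Z = 84 (Z = 3*(-7*(-4)) = 3*28 = 84)
Z - E(11, C) = 84 - (9 + 11²) = 84 - (9 + 121) = 84 - 1*130 = 84 - 130 = -46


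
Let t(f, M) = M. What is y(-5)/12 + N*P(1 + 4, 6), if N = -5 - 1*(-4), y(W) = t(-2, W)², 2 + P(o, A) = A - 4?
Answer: 25/12 ≈ 2.0833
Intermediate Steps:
P(o, A) = -6 + A (P(o, A) = -2 + (A - 4) = -2 + (-4 + A) = -6 + A)
y(W) = W²
N = -1 (N = -5 + 4 = -1)
y(-5)/12 + N*P(1 + 4, 6) = (-5)²/12 - (-6 + 6) = 25*(1/12) - 1*0 = 25/12 + 0 = 25/12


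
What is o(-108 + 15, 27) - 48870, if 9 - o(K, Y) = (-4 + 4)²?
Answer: -48861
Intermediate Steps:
o(K, Y) = 9 (o(K, Y) = 9 - (-4 + 4)² = 9 - 1*0² = 9 - 1*0 = 9 + 0 = 9)
o(-108 + 15, 27) - 48870 = 9 - 48870 = -48861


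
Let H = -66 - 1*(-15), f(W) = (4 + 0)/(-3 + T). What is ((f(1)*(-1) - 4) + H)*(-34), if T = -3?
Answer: 5542/3 ≈ 1847.3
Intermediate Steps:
f(W) = -⅔ (f(W) = (4 + 0)/(-3 - 3) = 4/(-6) = 4*(-⅙) = -⅔)
H = -51 (H = -66 + 15 = -51)
((f(1)*(-1) - 4) + H)*(-34) = ((-⅔*(-1) - 4) - 51)*(-34) = ((⅔ - 4) - 51)*(-34) = (-10/3 - 51)*(-34) = -163/3*(-34) = 5542/3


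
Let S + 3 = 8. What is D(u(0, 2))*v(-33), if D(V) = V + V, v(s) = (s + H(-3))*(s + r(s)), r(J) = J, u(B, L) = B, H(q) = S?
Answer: 0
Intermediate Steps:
S = 5 (S = -3 + 8 = 5)
H(q) = 5
v(s) = 2*s*(5 + s) (v(s) = (s + 5)*(s + s) = (5 + s)*(2*s) = 2*s*(5 + s))
D(V) = 2*V
D(u(0, 2))*v(-33) = (2*0)*(2*(-33)*(5 - 33)) = 0*(2*(-33)*(-28)) = 0*1848 = 0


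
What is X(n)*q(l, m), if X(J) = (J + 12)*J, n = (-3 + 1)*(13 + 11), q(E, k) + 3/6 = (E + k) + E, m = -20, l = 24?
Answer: 47520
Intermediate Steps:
q(E, k) = -½ + k + 2*E (q(E, k) = -½ + ((E + k) + E) = -½ + (k + 2*E) = -½ + k + 2*E)
n = -48 (n = -2*24 = -48)
X(J) = J*(12 + J) (X(J) = (12 + J)*J = J*(12 + J))
X(n)*q(l, m) = (-48*(12 - 48))*(-½ - 20 + 2*24) = (-48*(-36))*(-½ - 20 + 48) = 1728*(55/2) = 47520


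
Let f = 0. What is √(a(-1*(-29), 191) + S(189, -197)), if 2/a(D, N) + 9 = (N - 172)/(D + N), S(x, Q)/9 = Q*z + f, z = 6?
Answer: I*√40909515238/1961 ≈ 103.14*I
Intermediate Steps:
S(x, Q) = 54*Q (S(x, Q) = 9*(Q*6 + 0) = 9*(6*Q + 0) = 9*(6*Q) = 54*Q)
a(D, N) = 2/(-9 + (-172 + N)/(D + N)) (a(D, N) = 2/(-9 + (N - 172)/(D + N)) = 2/(-9 + (-172 + N)/(D + N)))
√(a(-1*(-29), 191) + S(189, -197)) = √(2*(-(-1)*(-29) - 1*191)/(172 + 8*191 + 9*(-1*(-29))) + 54*(-197)) = √(2*(-1*29 - 191)/(172 + 1528 + 9*29) - 10638) = √(2*(-29 - 191)/(172 + 1528 + 261) - 10638) = √(2*(-220)/1961 - 10638) = √(2*(1/1961)*(-220) - 10638) = √(-440/1961 - 10638) = √(-20861558/1961) = I*√40909515238/1961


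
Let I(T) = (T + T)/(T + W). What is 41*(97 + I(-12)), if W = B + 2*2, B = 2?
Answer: 4141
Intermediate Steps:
W = 6 (W = 2 + 2*2 = 2 + 4 = 6)
I(T) = 2*T/(6 + T) (I(T) = (T + T)/(T + 6) = (2*T)/(6 + T) = 2*T/(6 + T))
41*(97 + I(-12)) = 41*(97 + 2*(-12)/(6 - 12)) = 41*(97 + 2*(-12)/(-6)) = 41*(97 + 2*(-12)*(-1/6)) = 41*(97 + 4) = 41*101 = 4141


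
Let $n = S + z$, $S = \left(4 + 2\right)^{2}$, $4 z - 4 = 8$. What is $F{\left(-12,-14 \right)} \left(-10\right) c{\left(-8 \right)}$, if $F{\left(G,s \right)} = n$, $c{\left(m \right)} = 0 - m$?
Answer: $-3120$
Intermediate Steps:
$z = 3$ ($z = 1 + \frac{1}{4} \cdot 8 = 1 + 2 = 3$)
$S = 36$ ($S = 6^{2} = 36$)
$c{\left(m \right)} = - m$
$n = 39$ ($n = 36 + 3 = 39$)
$F{\left(G,s \right)} = 39$
$F{\left(-12,-14 \right)} \left(-10\right) c{\left(-8 \right)} = 39 \left(-10\right) \left(\left(-1\right) \left(-8\right)\right) = \left(-390\right) 8 = -3120$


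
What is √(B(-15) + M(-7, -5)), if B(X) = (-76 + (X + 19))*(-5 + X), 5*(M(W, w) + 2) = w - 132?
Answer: √35265/5 ≈ 37.558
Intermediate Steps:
M(W, w) = -142/5 + w/5 (M(W, w) = -2 + (w - 132)/5 = -2 + (-132 + w)/5 = -2 + (-132/5 + w/5) = -142/5 + w/5)
B(X) = (-57 + X)*(-5 + X) (B(X) = (-76 + (19 + X))*(-5 + X) = (-57 + X)*(-5 + X))
√(B(-15) + M(-7, -5)) = √((285 + (-15)² - 62*(-15)) + (-142/5 + (⅕)*(-5))) = √((285 + 225 + 930) + (-142/5 - 1)) = √(1440 - 147/5) = √(7053/5) = √35265/5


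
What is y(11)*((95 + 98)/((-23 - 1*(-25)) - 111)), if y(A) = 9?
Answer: -1737/109 ≈ -15.936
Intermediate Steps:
y(11)*((95 + 98)/((-23 - 1*(-25)) - 111)) = 9*((95 + 98)/((-23 - 1*(-25)) - 111)) = 9*(193/((-23 + 25) - 111)) = 9*(193/(2 - 111)) = 9*(193/(-109)) = 9*(193*(-1/109)) = 9*(-193/109) = -1737/109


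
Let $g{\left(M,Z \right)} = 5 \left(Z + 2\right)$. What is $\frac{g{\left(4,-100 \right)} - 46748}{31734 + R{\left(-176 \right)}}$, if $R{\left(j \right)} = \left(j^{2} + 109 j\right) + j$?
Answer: $- \frac{7873}{7225} \approx -1.0897$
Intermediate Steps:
$g{\left(M,Z \right)} = 10 + 5 Z$ ($g{\left(M,Z \right)} = 5 \left(2 + Z\right) = 10 + 5 Z$)
$R{\left(j \right)} = j^{2} + 110 j$
$\frac{g{\left(4,-100 \right)} - 46748}{31734 + R{\left(-176 \right)}} = \frac{\left(10 + 5 \left(-100\right)\right) - 46748}{31734 - 176 \left(110 - 176\right)} = \frac{\left(10 - 500\right) - 46748}{31734 - -11616} = \frac{-490 - 46748}{31734 + 11616} = - \frac{47238}{43350} = \left(-47238\right) \frac{1}{43350} = - \frac{7873}{7225}$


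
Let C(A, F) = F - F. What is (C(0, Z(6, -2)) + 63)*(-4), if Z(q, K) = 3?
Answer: -252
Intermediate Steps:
C(A, F) = 0
(C(0, Z(6, -2)) + 63)*(-4) = (0 + 63)*(-4) = 63*(-4) = -252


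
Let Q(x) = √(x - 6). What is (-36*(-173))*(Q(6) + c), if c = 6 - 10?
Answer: -24912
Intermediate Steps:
c = -4
Q(x) = √(-6 + x)
(-36*(-173))*(Q(6) + c) = (-36*(-173))*(√(-6 + 6) - 4) = 6228*(√0 - 4) = 6228*(0 - 4) = 6228*(-4) = -24912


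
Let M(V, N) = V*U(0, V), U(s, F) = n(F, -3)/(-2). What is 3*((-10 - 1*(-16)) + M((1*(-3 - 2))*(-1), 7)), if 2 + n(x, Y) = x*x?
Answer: -309/2 ≈ -154.50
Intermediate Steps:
n(x, Y) = -2 + x² (n(x, Y) = -2 + x*x = -2 + x²)
U(s, F) = 1 - F²/2 (U(s, F) = (-2 + F²)/(-2) = (-2 + F²)*(-½) = 1 - F²/2)
M(V, N) = V*(1 - V²/2)
3*((-10 - 1*(-16)) + M((1*(-3 - 2))*(-1), 7)) = 3*((-10 - 1*(-16)) + ((1*(-3 - 2))*(-1) - (-(-3 - 2)³)/2)) = 3*((-10 + 16) + ((1*(-5))*(-1) - ((1*(-5))*(-1))³/2)) = 3*(6 + (-5*(-1) - (-5*(-1))³/2)) = 3*(6 + (5 - ½*5³)) = 3*(6 + (5 - ½*125)) = 3*(6 + (5 - 125/2)) = 3*(6 - 115/2) = 3*(-103/2) = -309/2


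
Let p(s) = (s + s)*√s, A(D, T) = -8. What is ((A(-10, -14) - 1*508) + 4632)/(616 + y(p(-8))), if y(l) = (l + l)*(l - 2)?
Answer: -1029*I/(32*√2 + 870*I) ≈ -1.1796 - 0.061358*I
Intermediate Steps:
p(s) = 2*s^(3/2) (p(s) = (2*s)*√s = 2*s^(3/2))
y(l) = 2*l*(-2 + l) (y(l) = (2*l)*(-2 + l) = 2*l*(-2 + l))
((A(-10, -14) - 1*508) + 4632)/(616 + y(p(-8))) = ((-8 - 1*508) + 4632)/(616 + 2*(2*(-8)^(3/2))*(-2 + 2*(-8)^(3/2))) = ((-8 - 508) + 4632)/(616 + 2*(2*(-16*I*√2))*(-2 + 2*(-16*I*√2))) = (-516 + 4632)/(616 + 2*(-32*I*√2)*(-2 - 32*I*√2)) = 4116/(616 - 64*I*√2*(-2 - 32*I*√2))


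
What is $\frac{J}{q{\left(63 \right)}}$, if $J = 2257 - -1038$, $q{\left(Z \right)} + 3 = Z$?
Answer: $\frac{659}{12} \approx 54.917$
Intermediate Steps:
$q{\left(Z \right)} = -3 + Z$
$J = 3295$ ($J = 2257 + 1038 = 3295$)
$\frac{J}{q{\left(63 \right)}} = \frac{3295}{-3 + 63} = \frac{3295}{60} = 3295 \cdot \frac{1}{60} = \frac{659}{12}$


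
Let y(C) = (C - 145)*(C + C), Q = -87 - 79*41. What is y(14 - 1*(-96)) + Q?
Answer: -11026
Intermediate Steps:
Q = -3326 (Q = -87 - 3239 = -3326)
y(C) = 2*C*(-145 + C) (y(C) = (-145 + C)*(2*C) = 2*C*(-145 + C))
y(14 - 1*(-96)) + Q = 2*(14 - 1*(-96))*(-145 + (14 - 1*(-96))) - 3326 = 2*(14 + 96)*(-145 + (14 + 96)) - 3326 = 2*110*(-145 + 110) - 3326 = 2*110*(-35) - 3326 = -7700 - 3326 = -11026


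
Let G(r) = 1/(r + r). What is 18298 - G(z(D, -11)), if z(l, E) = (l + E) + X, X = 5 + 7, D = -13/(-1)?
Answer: 512343/28 ≈ 18298.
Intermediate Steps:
D = 13 (D = -13*(-1) = 13)
X = 12
z(l, E) = 12 + E + l (z(l, E) = (l + E) + 12 = (E + l) + 12 = 12 + E + l)
G(r) = 1/(2*r)
18298 - G(z(D, -11)) = 18298 - 1/(2*(12 - 11 + 13)) = 18298 - 1/(2*14) = 18298 - 1*1/28 = 18298 - 1/28 = 512343/28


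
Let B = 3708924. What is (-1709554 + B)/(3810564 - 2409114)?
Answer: 199937/140145 ≈ 1.4266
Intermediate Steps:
(-1709554 + B)/(3810564 - 2409114) = (-1709554 + 3708924)/(3810564 - 2409114) = 1999370/1401450 = 1999370*(1/1401450) = 199937/140145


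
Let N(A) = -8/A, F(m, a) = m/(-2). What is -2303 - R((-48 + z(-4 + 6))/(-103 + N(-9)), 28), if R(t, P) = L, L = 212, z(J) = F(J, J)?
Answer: -2515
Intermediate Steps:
F(m, a) = -m/2 (F(m, a) = m*(-½) = -m/2)
z(J) = -J/2
R(t, P) = 212
-2303 - R((-48 + z(-4 + 6))/(-103 + N(-9)), 28) = -2303 - 1*212 = -2303 - 212 = -2515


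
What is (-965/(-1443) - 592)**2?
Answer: 728105530681/2082249 ≈ 3.4967e+5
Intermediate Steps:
(-965/(-1443) - 592)**2 = (-965*(-1/1443) - 592)**2 = (965/1443 - 592)**2 = (-853291/1443)**2 = 728105530681/2082249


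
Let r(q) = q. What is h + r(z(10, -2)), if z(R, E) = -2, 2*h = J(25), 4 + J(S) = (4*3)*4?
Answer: 20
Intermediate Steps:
J(S) = 44 (J(S) = -4 + (4*3)*4 = -4 + 12*4 = -4 + 48 = 44)
h = 22 (h = (½)*44 = 22)
h + r(z(10, -2)) = 22 - 2 = 20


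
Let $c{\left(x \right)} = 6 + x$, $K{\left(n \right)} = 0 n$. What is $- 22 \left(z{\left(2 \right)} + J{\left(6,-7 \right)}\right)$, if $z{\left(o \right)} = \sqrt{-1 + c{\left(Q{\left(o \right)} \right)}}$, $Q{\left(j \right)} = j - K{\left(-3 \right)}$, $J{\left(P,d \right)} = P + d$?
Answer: $22 - 22 \sqrt{7} \approx -36.207$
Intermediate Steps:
$K{\left(n \right)} = 0$
$Q{\left(j \right)} = j$ ($Q{\left(j \right)} = j - 0 = j + 0 = j$)
$z{\left(o \right)} = \sqrt{5 + o}$ ($z{\left(o \right)} = \sqrt{-1 + \left(6 + o\right)} = \sqrt{5 + o}$)
$- 22 \left(z{\left(2 \right)} + J{\left(6,-7 \right)}\right) = - 22 \left(\sqrt{5 + 2} + \left(6 - 7\right)\right) = - 22 \left(\sqrt{7} - 1\right) = - 22 \left(-1 + \sqrt{7}\right) = 22 - 22 \sqrt{7}$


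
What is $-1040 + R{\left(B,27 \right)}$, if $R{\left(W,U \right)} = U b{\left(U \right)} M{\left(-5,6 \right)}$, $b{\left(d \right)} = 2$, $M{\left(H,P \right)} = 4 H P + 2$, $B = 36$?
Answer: $-7412$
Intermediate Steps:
$M{\left(H,P \right)} = 2 + 4 H P$ ($M{\left(H,P \right)} = 4 H P + 2 = 2 + 4 H P$)
$R{\left(W,U \right)} = - 236 U$ ($R{\left(W,U \right)} = U 2 \left(2 + 4 \left(-5\right) 6\right) = 2 U \left(2 - 120\right) = 2 U \left(-118\right) = - 236 U$)
$-1040 + R{\left(B,27 \right)} = -1040 - 6372 = -7412$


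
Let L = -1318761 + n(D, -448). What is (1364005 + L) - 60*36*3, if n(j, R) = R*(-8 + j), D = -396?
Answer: 219756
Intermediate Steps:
L = -1137769 (L = -1318761 - 448*(-8 - 396) = -1318761 - 448*(-404) = -1318761 + 180992 = -1137769)
(1364005 + L) - 60*36*3 = (1364005 - 1137769) - 60*36*3 = 226236 - 2160*3 = 226236 - 6480 = 219756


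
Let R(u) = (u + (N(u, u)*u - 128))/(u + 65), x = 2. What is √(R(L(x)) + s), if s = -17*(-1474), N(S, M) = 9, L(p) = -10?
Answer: √75787910/55 ≈ 158.28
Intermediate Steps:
s = 25058
R(u) = (-128 + 10*u)/(65 + u) (R(u) = (u + (9*u - 128))/(u + 65) = (u + (-128 + 9*u))/(65 + u) = (-128 + 10*u)/(65 + u))
√(R(L(x)) + s) = √(2*(-64 + 5*(-10))/(65 - 10) + 25058) = √(2*(-64 - 50)/55 + 25058) = √(2*(1/55)*(-114) + 25058) = √(-228/55 + 25058) = √(1377962/55) = √75787910/55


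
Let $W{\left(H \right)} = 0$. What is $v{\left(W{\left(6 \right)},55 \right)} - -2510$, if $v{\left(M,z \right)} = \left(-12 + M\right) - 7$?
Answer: $2491$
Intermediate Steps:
$v{\left(M,z \right)} = -19 + M$
$v{\left(W{\left(6 \right)},55 \right)} - -2510 = \left(-19 + 0\right) - -2510 = -19 + 2510 = 2491$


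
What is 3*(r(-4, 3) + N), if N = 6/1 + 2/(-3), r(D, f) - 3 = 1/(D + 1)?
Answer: 24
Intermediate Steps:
r(D, f) = 3 + 1/(1 + D) (r(D, f) = 3 + 1/(D + 1) = 3 + 1/(1 + D))
N = 16/3 (N = 6*1 + 2*(-⅓) = 6 - ⅔ = 16/3 ≈ 5.3333)
3*(r(-4, 3) + N) = 3*((4 + 3*(-4))/(1 - 4) + 16/3) = 3*((4 - 12)/(-3) + 16/3) = 3*(-⅓*(-8) + 16/3) = 3*(8/3 + 16/3) = 3*8 = 24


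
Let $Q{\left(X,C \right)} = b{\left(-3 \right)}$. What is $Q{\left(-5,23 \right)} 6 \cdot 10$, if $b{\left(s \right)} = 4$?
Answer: $240$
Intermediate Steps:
$Q{\left(X,C \right)} = 4$
$Q{\left(-5,23 \right)} 6 \cdot 10 = 4 \cdot 6 \cdot 10 = 4 \cdot 60 = 240$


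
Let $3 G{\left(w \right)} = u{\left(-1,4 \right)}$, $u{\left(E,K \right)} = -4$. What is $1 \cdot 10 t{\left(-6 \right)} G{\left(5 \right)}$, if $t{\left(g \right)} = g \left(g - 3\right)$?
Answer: $-720$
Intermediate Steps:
$t{\left(g \right)} = g \left(-3 + g\right)$
$G{\left(w \right)} = - \frac{4}{3}$ ($G{\left(w \right)} = \frac{1}{3} \left(-4\right) = - \frac{4}{3}$)
$1 \cdot 10 t{\left(-6 \right)} G{\left(5 \right)} = 1 \cdot 10 \left(- 6 \left(-3 - 6\right)\right) \left(- \frac{4}{3}\right) = 10 \left(\left(-6\right) \left(-9\right)\right) \left(- \frac{4}{3}\right) = 10 \cdot 54 \left(- \frac{4}{3}\right) = 540 \left(- \frac{4}{3}\right) = -720$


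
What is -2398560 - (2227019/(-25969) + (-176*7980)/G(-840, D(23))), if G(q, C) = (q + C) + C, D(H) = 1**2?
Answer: -26116061093759/10881011 ≈ -2.4002e+6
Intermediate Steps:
D(H) = 1
G(q, C) = q + 2*C (G(q, C) = (C + q) + C = q + 2*C)
-2398560 - (2227019/(-25969) + (-176*7980)/G(-840, D(23))) = -2398560 - (2227019/(-25969) + (-176*7980)/(-840 + 2*1)) = -2398560 - (2227019*(-1/25969) - 1404480/(-840 + 2)) = -2398560 - (-2227019/25969 - 1404480/(-838)) = -2398560 - (-2227019/25969 - 1404480*(-1/838)) = -2398560 - (-2227019/25969 + 702240/419) = -2398560 - 1*17303349599/10881011 = -2398560 - 17303349599/10881011 = -26116061093759/10881011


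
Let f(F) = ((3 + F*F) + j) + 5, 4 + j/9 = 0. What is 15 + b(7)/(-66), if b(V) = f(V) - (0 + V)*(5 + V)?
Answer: 351/22 ≈ 15.955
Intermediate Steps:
j = -36 (j = -36 + 9*0 = -36 + 0 = -36)
f(F) = -28 + F² (f(F) = ((3 + F*F) - 36) + 5 = ((3 + F²) - 36) + 5 = (-33 + F²) + 5 = -28 + F²)
b(V) = -28 + V² - V*(5 + V) (b(V) = (-28 + V²) - (0 + V)*(5 + V) = (-28 + V²) - V*(5 + V) = -28 + V² - V*(5 + V))
15 + b(7)/(-66) = 15 + (-28 - 5*7)/(-66) = 15 - (-28 - 35)/66 = 15 - 1/66*(-63) = 15 + 21/22 = 351/22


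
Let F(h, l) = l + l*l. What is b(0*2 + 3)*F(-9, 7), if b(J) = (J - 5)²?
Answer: 224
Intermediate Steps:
F(h, l) = l + l²
b(J) = (-5 + J)²
b(0*2 + 3)*F(-9, 7) = (-5 + (0*2 + 3))²*(7*(1 + 7)) = (-5 + (0 + 3))²*(7*8) = (-5 + 3)²*56 = (-2)²*56 = 4*56 = 224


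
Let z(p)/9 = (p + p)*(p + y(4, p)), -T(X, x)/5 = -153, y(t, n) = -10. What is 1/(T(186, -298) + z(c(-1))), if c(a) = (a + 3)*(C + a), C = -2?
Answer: 1/2493 ≈ 0.00040112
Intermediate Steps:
T(X, x) = 765 (T(X, x) = -5*(-153) = 765)
c(a) = (-2 + a)*(3 + a) (c(a) = (a + 3)*(-2 + a) = (3 + a)*(-2 + a) = (-2 + a)*(3 + a))
z(p) = 18*p*(-10 + p) (z(p) = 9*((p + p)*(p - 10)) = 9*((2*p)*(-10 + p)) = 9*(2*p*(-10 + p)) = 18*p*(-10 + p))
1/(T(186, -298) + z(c(-1))) = 1/(765 + 18*(-6 - 1 + (-1)**2)*(-10 + (-6 - 1 + (-1)**2))) = 1/(765 + 18*(-6 - 1 + 1)*(-10 + (-6 - 1 + 1))) = 1/(765 + 18*(-6)*(-10 - 6)) = 1/(765 + 18*(-6)*(-16)) = 1/(765 + 1728) = 1/2493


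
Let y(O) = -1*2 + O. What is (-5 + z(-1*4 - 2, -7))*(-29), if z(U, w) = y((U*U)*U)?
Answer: 6467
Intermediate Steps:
y(O) = -2 + O
z(U, w) = -2 + U³ (z(U, w) = -2 + (U*U)*U = -2 + U²*U = -2 + U³)
(-5 + z(-1*4 - 2, -7))*(-29) = (-5 + (-2 + (-1*4 - 2)³))*(-29) = (-5 + (-2 + (-4 - 2)³))*(-29) = (-5 + (-2 + (-6)³))*(-29) = (-5 + (-2 - 216))*(-29) = (-5 - 218)*(-29) = -223*(-29) = 6467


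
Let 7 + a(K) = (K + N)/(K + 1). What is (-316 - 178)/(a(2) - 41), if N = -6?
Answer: 741/74 ≈ 10.014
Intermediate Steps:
a(K) = -7 + (-6 + K)/(1 + K) (a(K) = -7 + (K - 6)/(K + 1) = -7 + (-6 + K)/(1 + K))
(-316 - 178)/(a(2) - 41) = (-316 - 178)/((-13 - 6*2)/(1 + 2) - 41) = -494/((-13 - 12)/3 - 41) = -494/((⅓)*(-25) - 41) = -494/(-25/3 - 41) = -494/(-148/3) = -494*(-3/148) = 741/74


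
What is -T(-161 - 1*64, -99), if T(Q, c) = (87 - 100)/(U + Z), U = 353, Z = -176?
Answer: 13/177 ≈ 0.073446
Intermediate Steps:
T(Q, c) = -13/177 (T(Q, c) = (87 - 100)/(353 - 176) = -13/177)
-T(-161 - 1*64, -99) = -1*(-13/177) = 13/177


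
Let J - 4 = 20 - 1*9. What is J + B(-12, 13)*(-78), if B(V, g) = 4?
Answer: -297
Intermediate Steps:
J = 15 (J = 4 + (20 - 1*9) = 4 + (20 - 9) = 4 + 11 = 15)
J + B(-12, 13)*(-78) = 15 + 4*(-78) = 15 - 312 = -297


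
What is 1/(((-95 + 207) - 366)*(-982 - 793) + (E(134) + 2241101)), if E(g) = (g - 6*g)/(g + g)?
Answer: 2/5383897 ≈ 3.7148e-7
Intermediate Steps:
E(g) = -5/2 (E(g) = (-5*g)/((2*g)) = (-5*g)*(1/(2*g)) = -5/2)
1/(((-95 + 207) - 366)*(-982 - 793) + (E(134) + 2241101)) = 1/(((-95 + 207) - 366)*(-982 - 793) + (-5/2 + 2241101)) = 1/((112 - 366)*(-1775) + 4482197/2) = 1/(-254*(-1775) + 4482197/2) = 1/(450850 + 4482197/2) = 1/(5383897/2) = 2/5383897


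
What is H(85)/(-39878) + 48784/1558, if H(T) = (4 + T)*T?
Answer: 966811041/31064962 ≈ 31.122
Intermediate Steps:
H(T) = T*(4 + T)
H(85)/(-39878) + 48784/1558 = (85*(4 + 85))/(-39878) + 48784/1558 = (85*89)*(-1/39878) + 48784*(1/1558) = 7565*(-1/39878) + 24392/779 = -7565/39878 + 24392/779 = 966811041/31064962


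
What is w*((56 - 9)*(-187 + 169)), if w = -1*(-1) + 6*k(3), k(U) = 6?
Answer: -31302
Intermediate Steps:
w = 37 (w = -1*(-1) + 6*6 = 1 + 36 = 37)
w*((56 - 9)*(-187 + 169)) = 37*((56 - 9)*(-187 + 169)) = 37*(47*(-18)) = 37*(-846) = -31302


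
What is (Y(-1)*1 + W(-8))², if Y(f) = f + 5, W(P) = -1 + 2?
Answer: 25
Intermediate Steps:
W(P) = 1
Y(f) = 5 + f
(Y(-1)*1 + W(-8))² = ((5 - 1)*1 + 1)² = (4*1 + 1)² = (4 + 1)² = 5² = 25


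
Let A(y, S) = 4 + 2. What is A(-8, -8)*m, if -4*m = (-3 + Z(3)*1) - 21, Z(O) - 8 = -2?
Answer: 27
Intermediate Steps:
A(y, S) = 6
Z(O) = 6 (Z(O) = 8 - 2 = 6)
m = 9/2 (m = -((-3 + 6*1) - 21)/4 = -((-3 + 6) - 21)/4 = -(3 - 21)/4 = -¼*(-18) = 9/2 ≈ 4.5000)
A(-8, -8)*m = 6*(9/2) = 27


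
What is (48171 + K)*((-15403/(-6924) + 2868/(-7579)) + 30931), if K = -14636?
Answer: 54436119493023835/52476996 ≈ 1.0373e+9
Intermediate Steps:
(48171 + K)*((-15403/(-6924) + 2868/(-7579)) + 30931) = (48171 - 14636)*((-15403/(-6924) + 2868/(-7579)) + 30931) = 33535*((-15403*(-1/6924) + 2868*(-1/7579)) + 30931) = 33535*((15403/6924 - 2868/7579) + 30931) = 33535*(96881305/52476996 + 30931) = 33535*(1623262844581/52476996) = 54436119493023835/52476996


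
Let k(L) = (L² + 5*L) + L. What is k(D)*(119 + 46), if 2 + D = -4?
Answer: 0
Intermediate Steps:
D = -6 (D = -2 - 4 = -6)
k(L) = L² + 6*L
k(D)*(119 + 46) = (-6*(6 - 6))*(119 + 46) = -6*0*165 = 0*165 = 0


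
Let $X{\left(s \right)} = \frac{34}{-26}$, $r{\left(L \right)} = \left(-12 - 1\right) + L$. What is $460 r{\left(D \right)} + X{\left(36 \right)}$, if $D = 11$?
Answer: $- \frac{11977}{13} \approx -921.31$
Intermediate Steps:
$r{\left(L \right)} = -13 + L$
$X{\left(s \right)} = - \frac{17}{13}$ ($X{\left(s \right)} = 34 \left(- \frac{1}{26}\right) = - \frac{17}{13}$)
$460 r{\left(D \right)} + X{\left(36 \right)} = 460 \left(-13 + 11\right) - \frac{17}{13} = 460 \left(-2\right) - \frac{17}{13} = -920 - \frac{17}{13} = - \frac{11977}{13}$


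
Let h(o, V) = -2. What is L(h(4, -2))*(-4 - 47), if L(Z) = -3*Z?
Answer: -306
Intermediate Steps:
L(h(4, -2))*(-4 - 47) = (-3*(-2))*(-4 - 47) = 6*(-51) = -306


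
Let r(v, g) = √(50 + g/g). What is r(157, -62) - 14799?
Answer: -14799 + √51 ≈ -14792.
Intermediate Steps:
r(v, g) = √51 (r(v, g) = √(50 + 1) = √51)
r(157, -62) - 14799 = √51 - 14799 = -14799 + √51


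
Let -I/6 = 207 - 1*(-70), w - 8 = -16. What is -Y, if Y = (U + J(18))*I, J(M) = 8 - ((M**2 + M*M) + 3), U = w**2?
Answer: -962298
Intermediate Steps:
w = -8 (w = 8 - 16 = -8)
I = -1662 (I = -6*(207 - 1*(-70)) = -6*(207 + 70) = -6*277 = -1662)
U = 64 (U = (-8)**2 = 64)
J(M) = 5 - 2*M**2 (J(M) = 8 - ((M**2 + M**2) + 3) = 8 - (2*M**2 + 3) = 8 - (3 + 2*M**2) = 8 + (-3 - 2*M**2) = 5 - 2*M**2)
Y = 962298 (Y = (64 + (5 - 2*18**2))*(-1662) = (64 + (5 - 2*324))*(-1662) = (64 + (5 - 648))*(-1662) = (64 - 643)*(-1662) = -579*(-1662) = 962298)
-Y = -1*962298 = -962298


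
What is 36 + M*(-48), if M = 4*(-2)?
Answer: 420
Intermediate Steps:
M = -8
36 + M*(-48) = 36 - 8*(-48) = 36 + 384 = 420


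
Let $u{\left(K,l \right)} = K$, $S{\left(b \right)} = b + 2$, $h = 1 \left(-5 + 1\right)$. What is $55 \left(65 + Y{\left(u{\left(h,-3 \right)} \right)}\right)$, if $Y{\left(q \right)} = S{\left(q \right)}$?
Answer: $3465$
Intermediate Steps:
$h = -4$ ($h = 1 \left(-4\right) = -4$)
$S{\left(b \right)} = 2 + b$
$Y{\left(q \right)} = 2 + q$
$55 \left(65 + Y{\left(u{\left(h,-3 \right)} \right)}\right) = 55 \left(65 + \left(2 - 4\right)\right) = 55 \left(65 - 2\right) = 55 \cdot 63 = 3465$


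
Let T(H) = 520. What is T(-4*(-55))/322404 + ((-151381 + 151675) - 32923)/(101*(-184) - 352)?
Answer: 877463903/508753512 ≈ 1.7247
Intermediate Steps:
T(-4*(-55))/322404 + ((-151381 + 151675) - 32923)/(101*(-184) - 352) = 520/322404 + ((-151381 + 151675) - 32923)/(101*(-184) - 352) = 520*(1/322404) + (294 - 32923)/(-18584 - 352) = 130/80601 - 32629/(-18936) = 130/80601 - 32629*(-1/18936) = 130/80601 + 32629/18936 = 877463903/508753512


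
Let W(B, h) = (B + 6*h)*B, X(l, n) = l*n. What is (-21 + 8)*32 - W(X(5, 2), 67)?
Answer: -4536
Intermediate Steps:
W(B, h) = B*(B + 6*h)
(-21 + 8)*32 - W(X(5, 2), 67) = (-21 + 8)*32 - 5*2*(5*2 + 6*67) = -13*32 - 10*(10 + 402) = -416 - 10*412 = -416 - 1*4120 = -416 - 4120 = -4536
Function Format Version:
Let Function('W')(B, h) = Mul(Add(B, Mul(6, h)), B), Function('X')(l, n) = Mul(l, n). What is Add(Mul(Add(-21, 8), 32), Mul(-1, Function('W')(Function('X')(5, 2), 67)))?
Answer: -4536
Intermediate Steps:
Function('W')(B, h) = Mul(B, Add(B, Mul(6, h)))
Add(Mul(Add(-21, 8), 32), Mul(-1, Function('W')(Function('X')(5, 2), 67))) = Add(Mul(Add(-21, 8), 32), Mul(-1, Mul(Mul(5, 2), Add(Mul(5, 2), Mul(6, 67))))) = Add(Mul(-13, 32), Mul(-1, Mul(10, Add(10, 402)))) = Add(-416, Mul(-1, Mul(10, 412))) = Add(-416, Mul(-1, 4120)) = Add(-416, -4120) = -4536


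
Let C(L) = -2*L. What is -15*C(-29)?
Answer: -870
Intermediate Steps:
-15*C(-29) = -(-30)*(-29) = -15*58 = -870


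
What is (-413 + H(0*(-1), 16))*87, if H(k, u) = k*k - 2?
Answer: -36105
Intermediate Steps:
H(k, u) = -2 + k² (H(k, u) = k² - 2 = -2 + k²)
(-413 + H(0*(-1), 16))*87 = (-413 + (-2 + (0*(-1))²))*87 = (-413 + (-2 + 0²))*87 = (-413 + (-2 + 0))*87 = (-413 - 2)*87 = -415*87 = -36105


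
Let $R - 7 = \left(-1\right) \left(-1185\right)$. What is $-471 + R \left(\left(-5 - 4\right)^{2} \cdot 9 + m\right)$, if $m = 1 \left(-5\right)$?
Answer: $862537$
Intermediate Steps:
$m = -5$
$R = 1192$ ($R = 7 - -1185 = 7 + 1185 = 1192$)
$-471 + R \left(\left(-5 - 4\right)^{2} \cdot 9 + m\right) = -471 + 1192 \left(\left(-5 - 4\right)^{2} \cdot 9 - 5\right) = -471 + 1192 \left(\left(-9\right)^{2} \cdot 9 - 5\right) = -471 + 1192 \left(81 \cdot 9 - 5\right) = -471 + 1192 \left(729 - 5\right) = -471 + 1192 \cdot 724 = -471 + 863008 = 862537$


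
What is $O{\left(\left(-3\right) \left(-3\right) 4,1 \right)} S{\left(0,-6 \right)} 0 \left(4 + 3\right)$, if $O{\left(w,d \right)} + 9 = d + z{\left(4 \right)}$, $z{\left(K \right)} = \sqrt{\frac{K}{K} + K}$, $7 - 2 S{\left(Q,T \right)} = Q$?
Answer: $0$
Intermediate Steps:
$S{\left(Q,T \right)} = \frac{7}{2} - \frac{Q}{2}$
$z{\left(K \right)} = \sqrt{1 + K}$
$O{\left(w,d \right)} = -9 + d + \sqrt{5}$ ($O{\left(w,d \right)} = -9 + \left(d + \sqrt{1 + 4}\right) = -9 + \left(d + \sqrt{5}\right) = -9 + d + \sqrt{5}$)
$O{\left(\left(-3\right) \left(-3\right) 4,1 \right)} S{\left(0,-6 \right)} 0 \left(4 + 3\right) = \left(-9 + 1 + \sqrt{5}\right) \left(\frac{7}{2} - 0\right) 0 \left(4 + 3\right) = \left(-8 + \sqrt{5}\right) \left(\frac{7}{2} + 0\right) 0 \cdot 7 = \left(-8 + \sqrt{5}\right) \frac{7}{2} \cdot 0 = \left(-28 + \frac{7 \sqrt{5}}{2}\right) 0 = 0$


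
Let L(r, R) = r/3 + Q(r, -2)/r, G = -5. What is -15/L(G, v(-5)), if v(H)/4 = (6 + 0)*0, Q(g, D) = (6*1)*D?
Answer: -225/11 ≈ -20.455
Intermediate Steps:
Q(g, D) = 6*D
v(H) = 0 (v(H) = 4*((6 + 0)*0) = 4*(6*0) = 4*0 = 0)
L(r, R) = -12/r + r/3 (L(r, R) = r/3 + (6*(-2))/r = r*(⅓) - 12/r = r/3 - 12/r = -12/r + r/3)
-15/L(G, v(-5)) = -15/(-12/(-5) + (⅓)*(-5)) = -15/(-12*(-⅕) - 5/3) = -15/(12/5 - 5/3) = -15/11/15 = -15*15/11 = -225/11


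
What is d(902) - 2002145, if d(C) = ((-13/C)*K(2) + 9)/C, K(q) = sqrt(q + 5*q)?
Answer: -1805934781/902 - 13*sqrt(3)/406802 ≈ -2.0021e+6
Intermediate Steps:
K(q) = sqrt(6)*sqrt(q) (K(q) = sqrt(6*q) = sqrt(6)*sqrt(q))
d(C) = (9 - 26*sqrt(3)/C)/C (d(C) = ((-13/C)*(sqrt(6)*sqrt(2)) + 9)/C = ((-13/C)*(2*sqrt(3)) + 9)/C = (-26*sqrt(3)/C + 9)/C = (9 - 26*sqrt(3)/C)/C)
d(902) - 2002145 = (-26*sqrt(3) + 9*902)/902**2 - 2002145 = (-26*sqrt(3) + 8118)/813604 - 2002145 = (8118 - 26*sqrt(3))/813604 - 2002145 = (9/902 - 13*sqrt(3)/406802) - 2002145 = -1805934781/902 - 13*sqrt(3)/406802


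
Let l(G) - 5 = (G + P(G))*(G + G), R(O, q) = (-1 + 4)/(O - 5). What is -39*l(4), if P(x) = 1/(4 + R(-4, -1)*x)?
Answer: -1560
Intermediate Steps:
R(O, q) = 3/(-5 + O)
P(x) = 1/(4 - x/3) (P(x) = 1/(4 + (3/(-5 - 4))*x) = 1/(4 + (3/(-9))*x) = 1/(4 + (3*(-1/9))*x) = 1/(4 - x/3))
l(G) = 5 + 2*G*(G - 3/(-12 + G)) (l(G) = 5 + (G - 3/(-12 + G))*(G + G) = 5 + (G - 3/(-12 + G))*(2*G) = 5 + 2*G*(G - 3/(-12 + G)))
-39*l(4) = -39*(-6*4 + (-12 + 4)*(5 + 2*4**2))/(-12 + 4) = -39*(-24 - 8*(5 + 2*16))/(-8) = -39*(-(-24 - 8*(5 + 32))/8) = -39*(-(-24 - 8*37)/8) = -39*(-(-24 - 296)/8) = -39*(-1/8*(-320)) = -39*40 = -3*520 = -1560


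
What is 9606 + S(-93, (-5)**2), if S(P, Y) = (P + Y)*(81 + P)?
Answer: 10422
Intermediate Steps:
S(P, Y) = (81 + P)*(P + Y)
9606 + S(-93, (-5)**2) = 9606 + ((-93)**2 + 81*(-93) + 81*(-5)**2 - 93*(-5)**2) = 9606 + (8649 - 7533 + 81*25 - 93*25) = 9606 + (8649 - 7533 + 2025 - 2325) = 9606 + 816 = 10422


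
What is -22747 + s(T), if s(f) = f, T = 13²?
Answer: -22578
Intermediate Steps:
T = 169
-22747 + s(T) = -22747 + 169 = -22578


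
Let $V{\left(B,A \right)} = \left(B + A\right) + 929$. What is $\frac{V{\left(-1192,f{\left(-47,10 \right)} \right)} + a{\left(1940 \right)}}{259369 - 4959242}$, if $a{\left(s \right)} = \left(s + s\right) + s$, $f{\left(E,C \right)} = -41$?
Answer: $- \frac{5516}{4699873} \approx -0.0011736$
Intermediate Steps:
$V{\left(B,A \right)} = 929 + A + B$ ($V{\left(B,A \right)} = \left(A + B\right) + 929 = 929 + A + B$)
$a{\left(s \right)} = 3 s$ ($a{\left(s \right)} = 2 s + s = 3 s$)
$\frac{V{\left(-1192,f{\left(-47,10 \right)} \right)} + a{\left(1940 \right)}}{259369 - 4959242} = \frac{\left(929 - 41 - 1192\right) + 3 \cdot 1940}{259369 - 4959242} = \frac{-304 + 5820}{-4699873} = 5516 \left(- \frac{1}{4699873}\right) = - \frac{5516}{4699873}$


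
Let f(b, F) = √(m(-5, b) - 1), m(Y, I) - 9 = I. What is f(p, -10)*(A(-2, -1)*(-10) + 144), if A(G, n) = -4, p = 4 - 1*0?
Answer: 368*√3 ≈ 637.39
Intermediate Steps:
p = 4 (p = 4 + 0 = 4)
m(Y, I) = 9 + I
f(b, F) = √(8 + b) (f(b, F) = √((9 + b) - 1) = √(8 + b))
f(p, -10)*(A(-2, -1)*(-10) + 144) = √(8 + 4)*(-4*(-10) + 144) = √12*(40 + 144) = (2*√3)*184 = 368*√3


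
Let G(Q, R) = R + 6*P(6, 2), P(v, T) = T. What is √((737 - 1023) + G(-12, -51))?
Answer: 5*I*√13 ≈ 18.028*I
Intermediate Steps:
G(Q, R) = 12 + R (G(Q, R) = R + 6*2 = R + 12 = 12 + R)
√((737 - 1023) + G(-12, -51)) = √((737 - 1023) + (12 - 51)) = √(-286 - 39) = √(-325) = 5*I*√13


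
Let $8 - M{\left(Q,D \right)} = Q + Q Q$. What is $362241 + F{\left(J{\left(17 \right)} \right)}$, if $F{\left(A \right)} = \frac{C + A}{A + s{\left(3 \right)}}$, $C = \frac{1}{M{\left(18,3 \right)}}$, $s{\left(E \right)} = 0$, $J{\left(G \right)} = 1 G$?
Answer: $\frac{2056810075}{5678} \approx 3.6224 \cdot 10^{5}$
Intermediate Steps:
$M{\left(Q,D \right)} = 8 - Q - Q^{2}$ ($M{\left(Q,D \right)} = 8 - \left(Q + Q Q\right) = 8 - \left(Q + Q^{2}\right) = 8 - Q - Q^{2}$)
$J{\left(G \right)} = G$
$C = - \frac{1}{334}$ ($C = \frac{1}{8 - 18 - 18^{2}} = \frac{1}{8 - 18 - 324} = \frac{1}{-334} = - \frac{1}{334} \approx -0.002994$)
$F{\left(A \right)} = \frac{- \frac{1}{334} + A}{A}$ ($F{\left(A \right)} = \frac{- \frac{1}{334} + A}{A + 0} = \frac{- \frac{1}{334} + A}{A}$)
$362241 + F{\left(J{\left(17 \right)} \right)} = 362241 + \frac{- \frac{1}{334} + 17}{17} = 362241 + \frac{1}{17} \cdot \frac{5677}{334} = 362241 + \frac{5677}{5678} = \frac{2056810075}{5678}$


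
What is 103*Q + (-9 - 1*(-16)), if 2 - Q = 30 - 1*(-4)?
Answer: -3289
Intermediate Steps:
Q = -32 (Q = 2 - (30 - 1*(-4)) = 2 - (30 + 4) = 2 - 1*34 = 2 - 34 = -32)
103*Q + (-9 - 1*(-16)) = 103*(-32) + (-9 - 1*(-16)) = -3296 + (-9 + 16) = -3296 + 7 = -3289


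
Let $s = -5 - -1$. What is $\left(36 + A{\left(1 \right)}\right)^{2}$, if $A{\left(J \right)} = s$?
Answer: $1024$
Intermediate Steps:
$s = -4$ ($s = -5 + 1 = -4$)
$A{\left(J \right)} = -4$
$\left(36 + A{\left(1 \right)}\right)^{2} = \left(36 - 4\right)^{2} = 32^{2} = 1024$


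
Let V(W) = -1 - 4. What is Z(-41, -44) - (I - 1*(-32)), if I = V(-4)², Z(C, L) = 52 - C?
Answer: 36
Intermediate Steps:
V(W) = -5
I = 25 (I = (-5)² = 25)
Z(-41, -44) - (I - 1*(-32)) = (52 - 1*(-41)) - (25 - 1*(-32)) = (52 + 41) - (25 + 32) = 93 - 1*57 = 93 - 57 = 36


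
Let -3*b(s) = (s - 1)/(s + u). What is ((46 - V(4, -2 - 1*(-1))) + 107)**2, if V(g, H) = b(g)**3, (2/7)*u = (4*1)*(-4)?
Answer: 462810158598529/19770609664 ≈ 23409.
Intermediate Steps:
u = -56 (u = 7*((4*1)*(-4))/2 = 7*(4*(-4))/2 = (7/2)*(-16) = -56)
b(s) = -(-1 + s)/(3*(-56 + s)) (b(s) = -(s - 1)/(3*(s - 56)) = -(-1 + s)/(3*(-56 + s)))
V(g, H) = (1 - g)**3/(27*(-56 + g)**3) (V(g, H) = ((1 - g)/(3*(-56 + g)))**3 = (1 - g)**3/(27*(-56 + g)**3))
((46 - V(4, -2 - 1*(-1))) + 107)**2 = ((46 - (-1)*(-1 + 4)**3/(27*(-56 + 4)**3)) + 107)**2 = ((46 - (-1)*3**3/(27*(-52)**3)) + 107)**2 = ((46 - (-1)*27*(-1)/(27*140608)) + 107)**2 = ((46 - 1*1/140608) + 107)**2 = ((46 - 1/140608) + 107)**2 = (6467967/140608 + 107)**2 = (21513023/140608)**2 = 462810158598529/19770609664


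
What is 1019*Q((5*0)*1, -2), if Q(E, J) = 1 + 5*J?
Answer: -9171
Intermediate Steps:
1019*Q((5*0)*1, -2) = 1019*(1 + 5*(-2)) = 1019*(1 - 10) = 1019*(-9) = -9171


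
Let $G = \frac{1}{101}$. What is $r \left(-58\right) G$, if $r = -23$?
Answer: $\frac{1334}{101} \approx 13.208$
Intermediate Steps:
$G = \frac{1}{101} \approx 0.009901$
$r \left(-58\right) G = \left(-23\right) \left(-58\right) \frac{1}{101} = 1334 \cdot \frac{1}{101} = \frac{1334}{101}$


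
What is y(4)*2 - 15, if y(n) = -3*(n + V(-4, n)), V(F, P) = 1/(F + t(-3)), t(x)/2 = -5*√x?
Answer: 15*(-13*√3 + 5*I)/(-2*I + 5*√3) ≈ -38.924 - 0.32887*I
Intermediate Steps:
t(x) = -10*√x (t(x) = 2*(-5*√x) = -10*√x)
V(F, P) = 1/(F - 10*I*√3)
y(n) = -3*n - 3/(-4 - 10*I*√3) (y(n) = -3*(n + 1/(-4 - 10*I*√3)) = -3*n - 3/(-4 - 10*I*√3))
y(4)*2 - 15 = (3/79 - 3*4 - 15*I*√3/158)*2 - 15 = (3/79 - 12 - 15*I*√3/158)*2 - 15 = (-945/79 - 15*I*√3/158)*2 - 15 = (-1890/79 - 15*I*√3/79) - 15 = -3075/79 - 15*I*√3/79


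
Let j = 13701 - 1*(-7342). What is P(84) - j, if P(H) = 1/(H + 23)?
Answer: -2251600/107 ≈ -21043.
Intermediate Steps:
j = 21043 (j = 13701 + 7342 = 21043)
P(H) = 1/(23 + H)
P(84) - j = 1/(23 + 84) - 1*21043 = 1/107 - 21043 = -2251600/107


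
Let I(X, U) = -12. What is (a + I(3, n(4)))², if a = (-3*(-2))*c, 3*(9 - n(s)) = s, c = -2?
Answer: 576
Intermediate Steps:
n(s) = 9 - s/3
a = -12 (a = -3*(-2)*(-2) = 6*(-2) = -12)
(a + I(3, n(4)))² = (-12 - 12)² = (-24)² = 576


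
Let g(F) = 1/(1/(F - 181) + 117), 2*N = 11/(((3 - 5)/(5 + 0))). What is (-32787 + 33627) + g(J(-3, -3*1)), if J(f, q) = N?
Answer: 76557539/91139 ≈ 840.01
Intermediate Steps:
N = -55/4 (N = (11/(((3 - 5)/(5 + 0))))/2 = (11/((-2/5)))/2 = (11/((-2*⅕)))/2 = (11/(-⅖))/2 = (11*(-5/2))/2 = (½)*(-55/2) = -55/4 ≈ -13.750)
J(f, q) = -55/4
g(F) = 1/(117 + 1/(-181 + F)) (g(F) = 1/(1/(-181 + F) + 117) = 1/(117 + 1/(-181 + F)))
(-32787 + 33627) + g(J(-3, -3*1)) = (-32787 + 33627) + (-181 - 55/4)/(-21176 + 117*(-55/4)) = 840 - 779/4/(-21176 - 6435/4) = 840 - 779/4/(-91139/4) = 840 - 4/91139*(-779/4) = 840 + 779/91139 = 76557539/91139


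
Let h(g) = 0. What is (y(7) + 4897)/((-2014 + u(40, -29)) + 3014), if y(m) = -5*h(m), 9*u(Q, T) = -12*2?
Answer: 14691/2992 ≈ 4.9101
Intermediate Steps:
u(Q, T) = -8/3 (u(Q, T) = (-12*2)/9 = (⅑)*(-24) = -8/3)
y(m) = 0 (y(m) = -5*0 = 0)
(y(7) + 4897)/((-2014 + u(40, -29)) + 3014) = (0 + 4897)/((-2014 - 8/3) + 3014) = 4897/(-6050/3 + 3014) = 4897/(2992/3) = 4897*(3/2992) = 14691/2992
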